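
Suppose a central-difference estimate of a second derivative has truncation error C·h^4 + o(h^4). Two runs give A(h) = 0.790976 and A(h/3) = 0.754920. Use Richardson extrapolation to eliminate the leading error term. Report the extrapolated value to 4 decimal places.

0.7545

Extrapolated value = (81·A(h/3) − A(h)) / (81 − 1)
= (81·0.754920 − 0.790976) / 80
= 60.357544 / 80 = 0.754469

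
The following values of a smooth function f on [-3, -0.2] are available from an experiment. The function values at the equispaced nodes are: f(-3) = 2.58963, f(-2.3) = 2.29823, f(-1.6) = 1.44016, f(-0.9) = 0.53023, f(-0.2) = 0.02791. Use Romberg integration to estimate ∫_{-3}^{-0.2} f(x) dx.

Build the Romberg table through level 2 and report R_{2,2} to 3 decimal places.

3.924

R_{0,0} (trapezoid, 1 panel, h=2.8000): 3.66456
R_{1,0} (trapezoid, 2 panels, h=1.4000): 3.84850
R_{2,0} (trapezoid, 4 panels, h=0.7000): 3.90417
R_{1,1} = 3.84850 + (3.84850 − 3.66456)/3 = 3.90981
R_{2,1} = 3.90417 + (3.90417 − 3.84850)/3 = 3.92273
R_{2,2} = 3.92273 + (3.92273 − 3.90981)/15 = 3.92359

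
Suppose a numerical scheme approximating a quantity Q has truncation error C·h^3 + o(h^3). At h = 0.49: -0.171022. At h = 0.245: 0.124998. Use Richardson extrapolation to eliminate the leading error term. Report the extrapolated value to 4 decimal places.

0.1673

The leading error scales as h^3; refining by a factor of 2 reduces it by 2^3 = 8.
Extrapolated value = (8·A(h/2) − A(h)) / (8 − 1)
= (8·0.124998 − (-0.171022)) / 7
= 1.171006 / 7 = 0.167287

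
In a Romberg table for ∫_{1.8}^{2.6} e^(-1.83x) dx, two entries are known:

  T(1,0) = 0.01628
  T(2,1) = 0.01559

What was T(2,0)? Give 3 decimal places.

From T(2,1) = (4·T(2,0) − T(1,0))/3, solve for T(2,0):
4·T(2,0) = 3·0.01559 + 0.01628 = 0.06305
T(2,0) = 0.01576

0.016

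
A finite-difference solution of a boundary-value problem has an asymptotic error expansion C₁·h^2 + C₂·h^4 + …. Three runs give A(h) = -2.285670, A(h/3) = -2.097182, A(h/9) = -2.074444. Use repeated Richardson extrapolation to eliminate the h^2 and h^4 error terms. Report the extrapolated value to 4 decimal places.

-2.0716

First eliminate the h^2 term (factor 3^2 = 9):
  B₁ = (9·(-2.097182) − (-2.285670))/8 = -2.073621
  B₂ = (9·(-2.074444) − (-2.097182))/8 = -2.071602
Then eliminate the h^4 term (factor 3^4 = 81):
  (81·(-2.071602) − (-2.073621))/80 = -2.071577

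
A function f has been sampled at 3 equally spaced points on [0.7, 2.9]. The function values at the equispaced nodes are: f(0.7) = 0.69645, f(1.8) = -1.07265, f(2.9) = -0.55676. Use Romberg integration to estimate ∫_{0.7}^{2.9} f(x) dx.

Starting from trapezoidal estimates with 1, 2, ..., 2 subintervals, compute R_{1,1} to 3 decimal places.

R_{0,0} (trapezoid, 1 panel, h=2.2000): 0.15366
R_{1,0} (trapezoid, 2 panels, h=1.1000): -1.10309
R_{1,1} = -1.10309 + (-1.10309 − 0.15366)/3 = -1.52201

-1.522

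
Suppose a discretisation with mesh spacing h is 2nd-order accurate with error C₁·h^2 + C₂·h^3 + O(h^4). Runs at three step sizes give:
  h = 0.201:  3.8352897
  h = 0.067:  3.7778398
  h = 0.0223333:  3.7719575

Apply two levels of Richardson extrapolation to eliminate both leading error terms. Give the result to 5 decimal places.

First eliminate the h^2 term (factor 3^2 = 9):
  B₁ = (9·3.7778398 − 3.8352897)/8 = 3.7706586
  B₂ = (9·3.7719575 − 3.7778398)/8 = 3.7712222
Then eliminate the h^3 term (factor 3^3 = 27):
  (27·3.7712222 − 3.7706586)/26 = 3.7712439

3.77124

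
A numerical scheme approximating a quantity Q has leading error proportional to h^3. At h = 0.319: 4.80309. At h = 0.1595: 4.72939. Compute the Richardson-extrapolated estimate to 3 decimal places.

4.719

Extrapolated value = (8·A(h/2) − A(h)) / (8 − 1)
= (8·4.72939 − 4.80309) / 7
= 33.03203 / 7 = 4.71886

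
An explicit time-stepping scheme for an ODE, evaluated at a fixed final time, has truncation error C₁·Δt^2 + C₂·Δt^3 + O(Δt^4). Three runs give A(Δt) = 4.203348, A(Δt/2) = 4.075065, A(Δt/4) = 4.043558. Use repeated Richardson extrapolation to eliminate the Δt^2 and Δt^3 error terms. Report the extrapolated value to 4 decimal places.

4.0332

First eliminate the Δt^2 term (factor 2^2 = 4):
  B₁ = (4·4.075065 − 4.203348)/3 = 4.032304
  B₂ = (4·4.043558 − 4.075065)/3 = 4.033056
Then eliminate the Δt^3 term (factor 2^3 = 8):
  (8·4.033056 − 4.032304)/7 = 4.033163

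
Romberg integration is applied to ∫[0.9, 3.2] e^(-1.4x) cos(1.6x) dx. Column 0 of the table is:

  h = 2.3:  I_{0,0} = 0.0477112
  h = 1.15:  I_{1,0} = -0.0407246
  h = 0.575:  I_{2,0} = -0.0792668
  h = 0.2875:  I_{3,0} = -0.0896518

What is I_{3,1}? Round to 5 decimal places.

-0.09311

Richardson extrapolation on the trapezoidal column (denominator 4−1=3):
I_{3,1} = -0.0896518 + (-0.0896518 − (-0.0792668))/3 = -0.0931135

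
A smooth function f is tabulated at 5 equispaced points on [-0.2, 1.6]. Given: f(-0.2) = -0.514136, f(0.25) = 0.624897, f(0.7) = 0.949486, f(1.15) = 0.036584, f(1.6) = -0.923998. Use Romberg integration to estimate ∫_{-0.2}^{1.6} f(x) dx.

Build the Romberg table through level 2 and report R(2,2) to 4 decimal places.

0.4499

R(0,0) (trapezoid, 1 panel, h=1.8000): -1.294321
R(1,0) (trapezoid, 2 panels, h=0.9000): 0.207377
R(2,0) (trapezoid, 4 panels, h=0.4500): 0.401355
R(1,1) = 0.207377 + (0.207377 − (-1.294321))/3 = 0.707943
R(2,1) = 0.401355 + (0.401355 − 0.207377)/3 = 0.466014
R(2,2) = 0.466014 + (0.466014 − 0.707943)/15 = 0.449885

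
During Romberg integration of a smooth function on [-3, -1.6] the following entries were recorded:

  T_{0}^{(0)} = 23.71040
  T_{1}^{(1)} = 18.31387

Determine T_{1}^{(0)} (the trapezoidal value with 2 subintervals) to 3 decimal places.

19.663

From T_{1}^{(1)} = (4·T_{1}^{(0)} − T_{0}^{(0)})/3, solve for T_{1}^{(0)}:
4·T_{1}^{(0)} = 3·18.31387 + 23.71040 = 78.65201
T_{1}^{(0)} = 19.66300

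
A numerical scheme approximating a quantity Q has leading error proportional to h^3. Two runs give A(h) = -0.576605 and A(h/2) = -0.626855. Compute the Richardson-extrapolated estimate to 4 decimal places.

-0.6340

Extrapolated value = (8·A(h/2) − A(h)) / (8 − 1)
= (8·(-0.626855) − (-0.576605)) / 7
= -4.438235 / 7 = -0.634034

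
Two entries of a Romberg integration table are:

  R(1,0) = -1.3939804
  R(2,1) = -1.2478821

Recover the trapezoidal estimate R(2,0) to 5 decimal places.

From R(2,1) = (4·R(2,0) − R(1,0))/3, solve for R(2,0):
4·R(2,0) = 3·(-1.2478821) + (-1.3939804) = -5.1376267
R(2,0) = -1.2844067

-1.28441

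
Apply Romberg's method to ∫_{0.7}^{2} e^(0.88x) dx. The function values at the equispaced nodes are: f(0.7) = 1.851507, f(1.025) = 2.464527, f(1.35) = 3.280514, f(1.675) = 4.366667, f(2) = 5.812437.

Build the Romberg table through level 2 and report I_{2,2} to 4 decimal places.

4.5011

I_{0,0} (trapezoid, 1 panel, h=1.3000): 4.981564
I_{1,0} (trapezoid, 2 panels, h=0.6500): 4.623116
I_{2,0} (trapezoid, 4 panels, h=0.3250): 4.531696
I_{1,1} = 4.623116 + (4.623116 − 4.981564)/3 = 4.503633
I_{2,1} = 4.531696 + (4.531696 − 4.623116)/3 = 4.501223
I_{2,2} = 4.501223 + (4.501223 − 4.503633)/15 = 4.501062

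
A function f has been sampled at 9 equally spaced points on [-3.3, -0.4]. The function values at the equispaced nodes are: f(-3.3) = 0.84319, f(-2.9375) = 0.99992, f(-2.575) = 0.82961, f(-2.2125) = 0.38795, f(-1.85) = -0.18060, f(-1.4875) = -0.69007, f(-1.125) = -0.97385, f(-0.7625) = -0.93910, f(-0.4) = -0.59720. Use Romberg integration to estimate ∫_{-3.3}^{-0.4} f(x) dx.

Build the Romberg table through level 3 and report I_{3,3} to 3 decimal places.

I_{0,0} (trapezoid, 1 panel, h=2.9000): 0.35669
I_{1,0} (trapezoid, 2 panels, h=1.4500): -0.08353
I_{2,0} (trapezoid, 4 panels, h=0.7250): -0.14634
I_{3,0} (trapezoid, 8 panels, h=0.3625): -0.16064
I_{1,1} = -0.08353 + (-0.08353 − 0.35669)/3 = -0.23027
I_{2,1} = -0.14634 + (-0.14634 − (-0.08353))/3 = -0.16728
I_{3,1} = -0.16064 + (-0.16064 − (-0.14634))/3 = -0.16541
I_{2,2} = -0.16728 + (-0.16728 − (-0.23027))/15 = -0.16308
I_{3,2} = -0.16541 + (-0.16541 − (-0.16728))/15 = -0.16529
I_{3,3} = -0.16529 + (-0.16529 − (-0.16308))/63 = -0.16533

-0.165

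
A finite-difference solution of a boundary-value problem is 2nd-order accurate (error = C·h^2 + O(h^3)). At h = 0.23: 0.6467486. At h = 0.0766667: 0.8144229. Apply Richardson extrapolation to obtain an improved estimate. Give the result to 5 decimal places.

0.83538

Extrapolated value = (9·A(h/3) − A(h)) / (9 − 1)
= (9·0.8144229 − 0.6467486) / 8
= 6.6830575 / 8 = 0.8353822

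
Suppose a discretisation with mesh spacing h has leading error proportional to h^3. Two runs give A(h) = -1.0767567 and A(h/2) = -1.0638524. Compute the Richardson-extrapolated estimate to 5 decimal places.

-1.06201

Extrapolated value = (8·A(h/2) − A(h)) / (8 − 1)
= (8·(-1.0638524) − (-1.0767567)) / 7
= -7.4340625 / 7 = -1.0620089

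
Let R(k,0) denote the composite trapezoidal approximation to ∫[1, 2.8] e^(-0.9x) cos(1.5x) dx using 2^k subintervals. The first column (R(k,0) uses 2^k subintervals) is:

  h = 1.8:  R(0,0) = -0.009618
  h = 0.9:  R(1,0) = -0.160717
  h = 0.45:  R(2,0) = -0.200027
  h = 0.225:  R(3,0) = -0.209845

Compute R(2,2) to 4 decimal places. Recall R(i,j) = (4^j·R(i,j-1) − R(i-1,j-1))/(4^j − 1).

Richardson extrapolation on the trapezoidal column (denominator 4−1=3):
R(1,1) = -0.160717 + (-0.160717 − (-0.009618))/3 = -0.211083
R(2,1) = -0.200027 + (-0.200027 − (-0.160717))/3 = -0.213130
R(2,2) = -0.213130 + (-0.213130 − (-0.211083))/15 = -0.213266

-0.2133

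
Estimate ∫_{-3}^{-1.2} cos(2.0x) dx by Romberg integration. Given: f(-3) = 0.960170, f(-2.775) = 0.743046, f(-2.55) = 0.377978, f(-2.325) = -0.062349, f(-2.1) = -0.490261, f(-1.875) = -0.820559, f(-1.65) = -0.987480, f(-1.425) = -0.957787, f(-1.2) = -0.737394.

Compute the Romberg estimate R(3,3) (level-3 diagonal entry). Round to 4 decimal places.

R(0,0) (trapezoid, 1 panel, h=1.8000): 0.200498
R(1,0) (trapezoid, 2 panels, h=0.9000): -0.340986
R(2,0) (trapezoid, 4 panels, h=0.4500): -0.444769
R(3,0) (trapezoid, 8 panels, h=0.2250): -0.469355
R(1,1) = -0.340986 + (-0.340986 − 0.200498)/3 = -0.521481
R(2,1) = -0.444769 + (-0.444769 − (-0.340986))/3 = -0.479363
R(3,1) = -0.469355 + (-0.469355 − (-0.444769))/3 = -0.477550
R(2,2) = -0.479363 + (-0.479363 − (-0.521481))/15 = -0.476555
R(3,2) = -0.477550 + (-0.477550 − (-0.479363))/15 = -0.477429
R(3,3) = -0.477429 + (-0.477429 − (-0.476555))/63 = -0.477443

-0.4774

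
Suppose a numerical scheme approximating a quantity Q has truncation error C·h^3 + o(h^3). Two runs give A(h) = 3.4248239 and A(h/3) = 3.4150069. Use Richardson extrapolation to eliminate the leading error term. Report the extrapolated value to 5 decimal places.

Extrapolated value = (27·A(h/3) − A(h)) / (27 − 1)
= (27·3.4150069 − 3.4248239) / 26
= 88.7803624 / 26 = 3.4146293

3.41463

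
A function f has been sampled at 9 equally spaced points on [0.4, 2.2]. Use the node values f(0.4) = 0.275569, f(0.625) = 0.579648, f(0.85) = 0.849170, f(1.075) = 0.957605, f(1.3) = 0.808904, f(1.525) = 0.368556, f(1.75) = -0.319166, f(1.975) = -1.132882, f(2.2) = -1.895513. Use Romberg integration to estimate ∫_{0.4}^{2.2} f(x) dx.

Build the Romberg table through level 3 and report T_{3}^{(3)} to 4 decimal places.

T_{0}^{(0)} (trapezoid, 1 panel, h=1.8000): -1.457950
T_{1}^{(0)} (trapezoid, 2 panels, h=0.9000): -0.000961
T_{2}^{(0)} (trapezoid, 4 panels, h=0.4500): 0.238021
T_{3}^{(0)} (trapezoid, 8 panels, h=0.2250): 0.292919
T_{1}^{(1)} = -0.000961 + (-0.000961 − (-1.457950))/3 = 0.484702
T_{2}^{(1)} = 0.238021 + (0.238021 − (-0.000961))/3 = 0.317682
T_{3}^{(1)} = 0.292919 + (0.292919 − 0.238021)/3 = 0.311218
T_{2}^{(2)} = 0.317682 + (0.317682 − 0.484702)/15 = 0.306547
T_{3}^{(2)} = 0.311218 + (0.311218 − 0.317682)/15 = 0.310787
T_{3}^{(3)} = 0.310787 + (0.310787 − 0.306547)/63 = 0.310854

0.3109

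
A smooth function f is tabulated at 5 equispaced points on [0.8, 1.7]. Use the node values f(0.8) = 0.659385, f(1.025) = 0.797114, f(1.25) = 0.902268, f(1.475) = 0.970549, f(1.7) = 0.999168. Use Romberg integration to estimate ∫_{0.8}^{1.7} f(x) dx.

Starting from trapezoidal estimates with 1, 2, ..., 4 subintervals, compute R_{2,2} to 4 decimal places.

0.7900

R_{0,0} (trapezoid, 1 panel, h=0.9000): 0.746349
R_{1,0} (trapezoid, 2 panels, h=0.4500): 0.779195
R_{2,0} (trapezoid, 4 panels, h=0.2250): 0.787322
R_{1,1} = 0.779195 + (0.779195 − 0.746349)/3 = 0.790144
R_{2,1} = 0.787322 + (0.787322 − 0.779195)/3 = 0.790031
R_{2,2} = 0.790031 + (0.790031 − 0.790144)/15 = 0.790023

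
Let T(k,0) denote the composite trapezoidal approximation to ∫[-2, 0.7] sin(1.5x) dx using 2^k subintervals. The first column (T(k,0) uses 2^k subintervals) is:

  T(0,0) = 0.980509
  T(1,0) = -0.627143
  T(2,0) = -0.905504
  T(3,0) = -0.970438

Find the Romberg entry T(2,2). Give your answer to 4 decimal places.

-0.9873

T(1,1) = (4·(-0.627143) − 0.980509) / 3 = -1.163027
T(2,1) = (4·(-0.905504) − (-0.627143)) / 3 = -0.998291
T(2,2) = (16·(-0.998291) − (-1.163027)) / 15 = -0.987309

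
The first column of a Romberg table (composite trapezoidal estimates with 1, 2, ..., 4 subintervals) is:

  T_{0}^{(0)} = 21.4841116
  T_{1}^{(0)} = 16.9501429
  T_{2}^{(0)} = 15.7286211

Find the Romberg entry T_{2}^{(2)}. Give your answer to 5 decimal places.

Richardson extrapolation on the trapezoidal column (denominator 4−1=3):
T_{1}^{(1)} = 16.9501429 + (16.9501429 − 21.4841116)/3 = 15.4388200
T_{2}^{(1)} = 15.7286211 + (15.7286211 − 16.9501429)/3 = 15.3214472
T_{2}^{(2)} = (16·15.3214472 − 15.4388200) / 15 = 15.3136223

15.31362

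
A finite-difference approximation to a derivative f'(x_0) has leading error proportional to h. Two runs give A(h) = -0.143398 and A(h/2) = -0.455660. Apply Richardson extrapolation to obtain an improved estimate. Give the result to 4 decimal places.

The leading error scales as h; refining by a factor of 2 reduces it by 2^1 = 2.
Extrapolated value = (2·A(h/2) − A(h)) / (2 − 1)
= (2·(-0.455660) − (-0.143398)) / 1
= -0.767922 / 1 = -0.767922

-0.7679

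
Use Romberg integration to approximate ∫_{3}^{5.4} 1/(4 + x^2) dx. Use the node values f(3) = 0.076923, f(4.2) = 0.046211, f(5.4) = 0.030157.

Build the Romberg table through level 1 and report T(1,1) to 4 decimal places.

T(0,0) (trapezoid, 1 panel, h=2.4000): 0.128496
T(1,0) (trapezoid, 2 panels, h=1.2000): 0.119701
T(1,1) = 0.119701 + (0.119701 − 0.128496)/3 = 0.116769

0.1168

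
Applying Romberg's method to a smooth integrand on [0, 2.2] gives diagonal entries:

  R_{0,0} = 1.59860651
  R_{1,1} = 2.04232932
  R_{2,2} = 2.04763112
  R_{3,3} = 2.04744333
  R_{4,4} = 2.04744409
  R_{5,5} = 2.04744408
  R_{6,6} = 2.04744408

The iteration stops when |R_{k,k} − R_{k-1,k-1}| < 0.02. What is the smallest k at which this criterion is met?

|R_{1,1} − R_{0,0}| = 0.44372281 ≥ 0.02
|R_{2,2} − R_{1,1}| = 0.00530180 < 0.02

k = 2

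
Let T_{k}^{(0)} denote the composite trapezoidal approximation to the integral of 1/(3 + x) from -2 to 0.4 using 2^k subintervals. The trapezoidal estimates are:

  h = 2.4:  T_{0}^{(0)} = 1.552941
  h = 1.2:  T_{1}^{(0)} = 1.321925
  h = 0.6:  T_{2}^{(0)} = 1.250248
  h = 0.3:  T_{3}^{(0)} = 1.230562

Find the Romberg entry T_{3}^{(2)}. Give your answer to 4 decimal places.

T_{2}^{(1)} = 1.250248 + (1.250248 − 1.321925)/3 = 1.226356
T_{3}^{(1)} = (4·1.230562 − 1.250248) / 3 = 1.224000
T_{3}^{(2)} = (16·1.224000 − 1.226356) / 15 = 1.223843
(Column j=1 coincides with Simpson's rule on the same nodes.)

1.2238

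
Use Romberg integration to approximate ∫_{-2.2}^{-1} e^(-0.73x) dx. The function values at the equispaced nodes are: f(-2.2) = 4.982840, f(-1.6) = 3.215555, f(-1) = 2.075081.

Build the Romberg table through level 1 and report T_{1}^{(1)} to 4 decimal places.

T_{0}^{(0)} (trapezoid, 1 panel, h=1.2000): 4.234753
T_{1}^{(0)} (trapezoid, 2 panels, h=0.6000): 4.046709
T_{1}^{(1)} = 4.046709 + (4.046709 − 4.234753)/3 = 3.984028

3.9840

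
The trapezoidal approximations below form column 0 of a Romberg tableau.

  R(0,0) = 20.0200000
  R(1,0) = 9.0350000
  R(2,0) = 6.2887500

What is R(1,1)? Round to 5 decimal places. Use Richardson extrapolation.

5.37333

Richardson extrapolation on the trapezoidal column (denominator 4−1=3):
R(1,1) = (4·9.0350000 − 20.0200000) / 3 = 5.3733333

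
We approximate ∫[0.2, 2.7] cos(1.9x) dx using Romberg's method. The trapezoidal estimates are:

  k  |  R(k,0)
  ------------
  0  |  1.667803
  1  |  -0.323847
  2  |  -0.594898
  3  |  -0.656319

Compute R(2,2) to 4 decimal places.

R(1,1) = -0.323847 + (-0.323847 − 1.667803)/3 = -0.987730
R(2,1) = (4·(-0.594898) − (-0.323847)) / 3 = -0.685248
R(2,2) = (16·(-0.685248) − (-0.987730)) / 15 = -0.665083

-0.6651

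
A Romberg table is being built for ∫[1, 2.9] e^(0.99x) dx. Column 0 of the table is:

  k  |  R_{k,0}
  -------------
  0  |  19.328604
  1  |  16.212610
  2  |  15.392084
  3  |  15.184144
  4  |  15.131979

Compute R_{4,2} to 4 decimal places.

15.1146

R_{3,1} = 15.184144 + (15.184144 − 15.392084)/3 = 15.114831
R_{4,1} = 15.131979 + (15.131979 − 15.184144)/3 = 15.114591
R_{4,2} = (16·15.114591 − 15.114831) / 15 = 15.114575
(Column j=1 coincides with Simpson's rule on the same nodes.)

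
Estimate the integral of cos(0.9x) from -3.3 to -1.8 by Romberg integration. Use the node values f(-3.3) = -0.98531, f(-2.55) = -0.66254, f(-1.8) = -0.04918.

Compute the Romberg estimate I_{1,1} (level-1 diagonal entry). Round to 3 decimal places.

-0.921

I_{0,0} (trapezoid, 1 panel, h=1.5000): -0.77587
I_{1,0} (trapezoid, 2 panels, h=0.7500): -0.88484
I_{1,1} = -0.88484 + (-0.88484 − (-0.77587))/3 = -0.92116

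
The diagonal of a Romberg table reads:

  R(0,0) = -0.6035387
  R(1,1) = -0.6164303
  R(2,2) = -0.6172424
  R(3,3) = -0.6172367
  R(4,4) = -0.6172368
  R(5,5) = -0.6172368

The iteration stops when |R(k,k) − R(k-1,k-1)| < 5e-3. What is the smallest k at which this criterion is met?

|R(1,1) − R(0,0)| = 0.0128916 ≥ 5e-3
|R(2,2) − R(1,1)| = 0.0008121 < 5e-3

k = 2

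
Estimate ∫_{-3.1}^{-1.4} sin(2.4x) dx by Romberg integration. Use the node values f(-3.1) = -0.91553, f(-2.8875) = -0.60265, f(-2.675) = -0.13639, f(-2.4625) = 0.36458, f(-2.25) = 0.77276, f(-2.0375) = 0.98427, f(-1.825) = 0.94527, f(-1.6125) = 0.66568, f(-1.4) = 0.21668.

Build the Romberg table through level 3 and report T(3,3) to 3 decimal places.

T(0,0) (trapezoid, 1 panel, h=1.7000): -0.59402
T(1,0) (trapezoid, 2 panels, h=0.8500): 0.35983
T(2,0) (trapezoid, 4 panels, h=0.4250): 0.52369
T(3,0) (trapezoid, 8 panels, h=0.2125): 0.56187
T(1,1) = 0.35983 + (0.35983 − (-0.59402))/3 = 0.67778
T(2,1) = 0.52369 + (0.52369 − 0.35983)/3 = 0.57831
T(3,1) = 0.56187 + (0.56187 − 0.52369)/3 = 0.57460
T(2,2) = 0.57831 + (0.57831 − 0.67778)/15 = 0.57168
T(3,2) = 0.57460 + (0.57460 − 0.57831)/15 = 0.57435
T(3,3) = 0.57435 + (0.57435 − 0.57168)/63 = 0.57439

0.574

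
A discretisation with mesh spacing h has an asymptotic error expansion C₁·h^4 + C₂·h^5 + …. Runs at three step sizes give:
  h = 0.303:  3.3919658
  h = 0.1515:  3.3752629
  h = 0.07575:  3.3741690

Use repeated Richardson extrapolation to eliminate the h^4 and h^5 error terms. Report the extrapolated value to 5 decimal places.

3.37409

First eliminate the h^4 term (factor 2^4 = 16):
  B₁ = (16·3.3752629 − 3.3919658)/15 = 3.3741494
  B₂ = (16·3.3741690 − 3.3752629)/15 = 3.3740961
Then eliminate the h^5 term (factor 2^5 = 32):
  (32·3.3740961 − 3.3741494)/31 = 3.3740944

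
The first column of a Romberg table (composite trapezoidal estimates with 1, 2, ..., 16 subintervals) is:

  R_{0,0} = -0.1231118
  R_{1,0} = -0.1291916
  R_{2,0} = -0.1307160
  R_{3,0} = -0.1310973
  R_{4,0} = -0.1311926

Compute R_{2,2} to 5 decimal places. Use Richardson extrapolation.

R_{1,1} = (4·(-0.1291916) − (-0.1231118)) / 3 = -0.1312182
R_{2,1} = -0.1307160 + (-0.1307160 − (-0.1291916))/3 = -0.1312241
R_{2,2} = -0.1312241 + (-0.1312241 − (-0.1312182))/15 = -0.1312245

-0.13122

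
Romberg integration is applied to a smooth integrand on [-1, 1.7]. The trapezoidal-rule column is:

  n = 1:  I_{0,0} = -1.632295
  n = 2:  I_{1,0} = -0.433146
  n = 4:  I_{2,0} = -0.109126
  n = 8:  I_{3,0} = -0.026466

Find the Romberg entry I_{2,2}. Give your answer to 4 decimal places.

0.0010

I_{1,1} = (4·(-0.433146) − (-1.632295)) / 3 = -0.033430
I_{2,1} = (4·(-0.109126) − (-0.433146)) / 3 = -0.001119
I_{2,2} = (16·(-0.001119) − (-0.033430)) / 15 = 0.001035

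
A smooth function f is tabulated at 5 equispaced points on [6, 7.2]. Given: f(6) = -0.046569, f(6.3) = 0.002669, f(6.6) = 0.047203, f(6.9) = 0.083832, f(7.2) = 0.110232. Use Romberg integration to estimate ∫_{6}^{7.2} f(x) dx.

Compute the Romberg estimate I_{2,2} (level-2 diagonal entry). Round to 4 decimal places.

I_{0,0} (trapezoid, 1 panel, h=1.2000): 0.038198
I_{1,0} (trapezoid, 2 panels, h=0.6000): 0.047421
I_{2,0} (trapezoid, 4 panels, h=0.3000): 0.049661
I_{1,1} = 0.047421 + (0.047421 − 0.038198)/3 = 0.050495
I_{2,1} = 0.049661 + (0.049661 − 0.047421)/3 = 0.050408
I_{2,2} = 0.050408 + (0.050408 − 0.050495)/15 = 0.050402

0.0504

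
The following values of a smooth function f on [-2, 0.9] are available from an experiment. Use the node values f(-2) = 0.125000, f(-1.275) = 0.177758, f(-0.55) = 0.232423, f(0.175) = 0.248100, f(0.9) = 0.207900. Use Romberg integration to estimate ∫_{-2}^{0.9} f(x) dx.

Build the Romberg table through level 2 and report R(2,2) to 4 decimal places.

0.6041

R(0,0) (trapezoid, 1 panel, h=2.9000): 0.482705
R(1,0) (trapezoid, 2 panels, h=1.4500): 0.578366
R(2,0) (trapezoid, 4 panels, h=0.7250): 0.597930
R(1,1) = 0.578366 + (0.578366 − 0.482705)/3 = 0.610253
R(2,1) = 0.597930 + (0.597930 − 0.578366)/3 = 0.604451
R(2,2) = 0.604451 + (0.604451 − 0.610253)/15 = 0.604064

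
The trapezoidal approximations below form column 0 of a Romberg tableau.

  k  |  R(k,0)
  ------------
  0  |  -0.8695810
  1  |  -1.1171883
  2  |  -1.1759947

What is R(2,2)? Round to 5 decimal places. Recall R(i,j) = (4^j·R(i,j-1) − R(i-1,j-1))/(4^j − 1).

-1.19532

Richardson extrapolation on the trapezoidal column (denominator 4−1=3):
R(1,1) = (4·(-1.1171883) − (-0.8695810)) / 3 = -1.1997241
R(2,1) = (4·(-1.1759947) − (-1.1171883)) / 3 = -1.1955968
R(2,2) = (16·(-1.1955968) − (-1.1997241)) / 15 = -1.1953216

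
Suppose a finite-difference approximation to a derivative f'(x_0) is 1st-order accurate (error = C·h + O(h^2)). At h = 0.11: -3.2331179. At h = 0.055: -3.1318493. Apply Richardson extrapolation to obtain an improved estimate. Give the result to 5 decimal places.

-3.03058

Extrapolated value = (2·A(h/2) − A(h)) / (2 − 1)
= (2·(-3.1318493) − (-3.2331179)) / 1
= -3.0305807 / 1 = -3.0305807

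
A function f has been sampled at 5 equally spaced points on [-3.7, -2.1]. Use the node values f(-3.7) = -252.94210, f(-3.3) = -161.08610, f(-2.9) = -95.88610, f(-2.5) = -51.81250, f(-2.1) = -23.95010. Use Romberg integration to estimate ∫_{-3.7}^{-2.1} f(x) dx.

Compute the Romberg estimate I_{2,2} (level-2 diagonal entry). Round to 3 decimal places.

-176.029

I_{0,0} (trapezoid, 1 panel, h=1.6000): -221.51376
I_{1,0} (trapezoid, 2 panels, h=0.8000): -187.46576
I_{2,0} (trapezoid, 4 panels, h=0.4000): -178.89232
I_{1,1} = -187.46576 + (-187.46576 − (-221.51376))/3 = -176.11643
I_{2,1} = -178.89232 + (-178.89232 − (-187.46576))/3 = -176.03451
I_{2,2} = -176.03451 + (-176.03451 − (-176.11643))/15 = -176.02905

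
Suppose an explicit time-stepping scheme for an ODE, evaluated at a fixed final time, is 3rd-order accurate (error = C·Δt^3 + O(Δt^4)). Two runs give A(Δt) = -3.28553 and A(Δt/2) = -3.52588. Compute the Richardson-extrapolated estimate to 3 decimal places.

-3.560

Extrapolated value = (8·A(Δt/2) − A(Δt)) / (8 − 1)
= (8·(-3.52588) − (-3.28553)) / 7
= -24.92151 / 7 = -3.56022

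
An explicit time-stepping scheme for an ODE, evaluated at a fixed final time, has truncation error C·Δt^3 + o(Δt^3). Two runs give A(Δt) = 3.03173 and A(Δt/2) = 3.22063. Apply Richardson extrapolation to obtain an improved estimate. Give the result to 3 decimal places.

3.248

The leading error scales as Δt^3; refining by a factor of 2 reduces it by 2^3 = 8.
Extrapolated value = (8·A(Δt/2) − A(Δt)) / (8 − 1)
= (8·3.22063 − 3.03173) / 7
= 22.73331 / 7 = 3.24762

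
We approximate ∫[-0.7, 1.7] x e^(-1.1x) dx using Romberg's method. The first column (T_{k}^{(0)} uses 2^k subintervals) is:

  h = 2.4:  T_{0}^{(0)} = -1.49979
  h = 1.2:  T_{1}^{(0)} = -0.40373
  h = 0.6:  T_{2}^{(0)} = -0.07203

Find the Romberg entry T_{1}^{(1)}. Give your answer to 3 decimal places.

Richardson extrapolation on the trapezoidal column (denominator 4−1=3):
T_{1}^{(1)} = -0.40373 + (-0.40373 − (-1.49979))/3 = -0.03838

-0.038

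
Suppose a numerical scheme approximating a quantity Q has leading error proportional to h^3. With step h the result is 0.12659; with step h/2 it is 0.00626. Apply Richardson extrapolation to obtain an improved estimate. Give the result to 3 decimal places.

-0.011

The leading error scales as h^3; refining by a factor of 2 reduces it by 2^3 = 8.
Extrapolated value = (8·A(h/2) − A(h)) / (8 − 1)
= (8·0.00626 − 0.12659) / 7
= -0.07651 / 7 = -0.01093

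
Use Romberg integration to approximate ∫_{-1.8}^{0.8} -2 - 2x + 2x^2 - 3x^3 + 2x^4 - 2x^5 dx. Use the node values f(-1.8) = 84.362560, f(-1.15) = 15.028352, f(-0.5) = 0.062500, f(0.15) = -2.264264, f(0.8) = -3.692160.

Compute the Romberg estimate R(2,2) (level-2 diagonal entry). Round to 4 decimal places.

28.1347

R(0,0) (trapezoid, 1 panel, h=2.6000): 104.871520
R(1,0) (trapezoid, 2 panels, h=1.3000): 52.517010
R(2,0) (trapezoid, 4 panels, h=0.6500): 34.555162
R(1,1) = 52.517010 + (52.517010 − 104.871520)/3 = 35.065507
R(2,1) = 34.555162 + (34.555162 − 52.517010)/3 = 28.567879
R(2,2) = 28.567879 + (28.567879 − 35.065507)/15 = 28.134704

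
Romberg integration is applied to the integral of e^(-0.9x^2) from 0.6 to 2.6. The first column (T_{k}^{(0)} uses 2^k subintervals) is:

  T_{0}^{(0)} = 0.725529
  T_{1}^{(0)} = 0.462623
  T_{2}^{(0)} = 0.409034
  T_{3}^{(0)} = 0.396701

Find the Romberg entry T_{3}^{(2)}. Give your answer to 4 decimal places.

0.3927

T_{2}^{(1)} = (4·0.409034 − 0.462623) / 3 = 0.391171
T_{3}^{(1)} = 0.396701 + (0.396701 − 0.409034)/3 = 0.392590
T_{3}^{(2)} = (16·0.392590 − 0.391171) / 15 = 0.392685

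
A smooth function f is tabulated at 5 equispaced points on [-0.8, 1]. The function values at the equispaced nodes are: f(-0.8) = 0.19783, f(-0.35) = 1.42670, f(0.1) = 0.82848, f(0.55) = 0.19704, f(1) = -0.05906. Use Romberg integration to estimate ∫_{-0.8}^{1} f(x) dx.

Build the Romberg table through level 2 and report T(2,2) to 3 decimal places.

T(0,0) (trapezoid, 1 panel, h=1.8000): 0.12489
T(1,0) (trapezoid, 2 panels, h=0.9000): 0.80808
T(2,0) (trapezoid, 4 panels, h=0.4500): 1.13472
T(1,1) = 0.80808 + (0.80808 − 0.12489)/3 = 1.03581
T(2,1) = 1.13472 + (1.13472 − 0.80808)/3 = 1.24360
T(2,2) = 1.24360 + (1.24360 − 1.03581)/15 = 1.25745

1.257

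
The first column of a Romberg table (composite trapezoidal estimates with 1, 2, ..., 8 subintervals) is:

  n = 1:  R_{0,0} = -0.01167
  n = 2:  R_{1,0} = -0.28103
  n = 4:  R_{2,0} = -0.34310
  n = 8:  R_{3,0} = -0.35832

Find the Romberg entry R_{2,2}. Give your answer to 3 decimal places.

-0.363

Richardson extrapolation on the trapezoidal column (denominator 4−1=3):
R_{1,1} = (4·(-0.28103) − (-0.01167)) / 3 = -0.37082
R_{2,1} = (4·(-0.34310) − (-0.28103)) / 3 = -0.36379
R_{2,2} = -0.36379 + (-0.36379 − (-0.37082))/15 = -0.36332
(Column j=1 coincides with Simpson's rule on the same nodes.)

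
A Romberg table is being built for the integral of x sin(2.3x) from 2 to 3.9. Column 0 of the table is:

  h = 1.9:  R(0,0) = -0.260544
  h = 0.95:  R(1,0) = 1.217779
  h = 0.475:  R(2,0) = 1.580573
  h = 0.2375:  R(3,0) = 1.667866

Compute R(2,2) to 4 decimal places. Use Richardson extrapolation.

Richardson extrapolation on the trapezoidal column (denominator 4−1=3):
R(1,1) = 1.217779 + (1.217779 − (-0.260544))/3 = 1.710553
R(2,1) = 1.580573 + (1.580573 − 1.217779)/3 = 1.701504
R(2,2) = 1.701504 + (1.701504 − 1.710553)/15 = 1.700901
(Column j=1 coincides with Simpson's rule on the same nodes.)

1.7009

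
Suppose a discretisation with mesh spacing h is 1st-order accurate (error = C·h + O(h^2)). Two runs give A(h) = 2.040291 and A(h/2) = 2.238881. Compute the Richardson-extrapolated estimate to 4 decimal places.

The leading error scales as h; refining by a factor of 2 reduces it by 2^1 = 2.
Extrapolated value = (2·A(h/2) − A(h)) / (2 − 1)
= (2·2.238881 − 2.040291) / 1
= 2.437471 / 1 = 2.437471

2.4375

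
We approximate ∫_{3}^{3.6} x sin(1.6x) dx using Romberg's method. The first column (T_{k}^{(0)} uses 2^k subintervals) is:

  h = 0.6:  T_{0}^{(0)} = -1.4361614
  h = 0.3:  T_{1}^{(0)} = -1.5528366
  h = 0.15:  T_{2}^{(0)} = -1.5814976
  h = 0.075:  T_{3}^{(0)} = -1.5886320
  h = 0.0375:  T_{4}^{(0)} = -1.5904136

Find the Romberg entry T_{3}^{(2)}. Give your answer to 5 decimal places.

Richardson extrapolation on the trapezoidal column (denominator 4−1=3):
T_{2}^{(1)} = -1.5814976 + (-1.5814976 − (-1.5528366))/3 = -1.5910513
T_{3}^{(1)} = (4·(-1.5886320) − (-1.5814976)) / 3 = -1.5910101
T_{3}^{(2)} = (16·(-1.5910101) − (-1.5910513)) / 15 = -1.5910074

-1.59101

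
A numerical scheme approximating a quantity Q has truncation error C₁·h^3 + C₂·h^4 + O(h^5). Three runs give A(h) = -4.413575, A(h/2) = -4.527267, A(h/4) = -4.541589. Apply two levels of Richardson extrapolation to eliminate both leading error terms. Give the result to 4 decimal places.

-4.5436

First eliminate the h^3 term (factor 2^3 = 8):
  B₁ = (8·(-4.527267) − (-4.413575))/7 = -4.543509
  B₂ = (8·(-4.541589) − (-4.527267))/7 = -4.543635
Then eliminate the h^4 term (factor 2^4 = 16):
  (16·(-4.543635) − (-4.543509))/15 = -4.543643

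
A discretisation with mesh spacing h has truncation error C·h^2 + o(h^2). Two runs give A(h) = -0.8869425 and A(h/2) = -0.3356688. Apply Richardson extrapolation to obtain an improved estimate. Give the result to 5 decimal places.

-0.15191

Extrapolated value = (4·A(h/2) − A(h)) / (4 − 1)
= (4·(-0.3356688) − (-0.8869425)) / 3
= -0.4557327 / 3 = -0.1519109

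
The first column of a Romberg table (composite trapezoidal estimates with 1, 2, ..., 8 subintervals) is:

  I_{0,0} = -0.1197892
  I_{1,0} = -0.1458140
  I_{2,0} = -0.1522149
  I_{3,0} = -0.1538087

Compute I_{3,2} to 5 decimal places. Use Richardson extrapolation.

-0.15434

Richardson extrapolation on the trapezoidal column (denominator 4−1=3):
I_{2,1} = -0.1522149 + (-0.1522149 − (-0.1458140))/3 = -0.1543485
I_{3,1} = (4·(-0.1538087) − (-0.1522149)) / 3 = -0.1543400
I_{3,2} = -0.1543400 + (-0.1543400 − (-0.1543485))/15 = -0.1543394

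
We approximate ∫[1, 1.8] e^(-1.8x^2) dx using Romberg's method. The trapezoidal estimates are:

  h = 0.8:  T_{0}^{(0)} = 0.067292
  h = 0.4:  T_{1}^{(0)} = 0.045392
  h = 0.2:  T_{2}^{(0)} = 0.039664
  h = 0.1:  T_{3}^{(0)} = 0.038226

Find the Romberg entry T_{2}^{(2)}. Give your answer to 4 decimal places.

0.0377

Richardson extrapolation on the trapezoidal column (denominator 4−1=3):
T_{1}^{(1)} = 0.045392 + (0.045392 − 0.067292)/3 = 0.038092
T_{2}^{(1)} = (4·0.039664 − 0.045392) / 3 = 0.037755
T_{2}^{(2)} = 0.037755 + (0.037755 − 0.038092)/15 = 0.037733
(Column j=1 coincides with Simpson's rule on the same nodes.)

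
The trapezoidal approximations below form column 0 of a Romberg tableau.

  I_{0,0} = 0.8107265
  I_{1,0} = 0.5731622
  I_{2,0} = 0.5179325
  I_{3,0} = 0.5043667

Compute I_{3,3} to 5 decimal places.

0.49987

I_{1,1} = 0.5731622 + (0.5731622 − 0.8107265)/3 = 0.4939741
I_{2,1} = 0.5179325 + (0.5179325 − 0.5731622)/3 = 0.4995226
I_{3,1} = 0.5043667 + (0.5043667 − 0.5179325)/3 = 0.4998448
I_{2,2} = 0.4995226 + (0.4995226 − 0.4939741)/15 = 0.4998925
I_{3,2} = (16·0.4998448 − 0.4995226) / 15 = 0.4998663
I_{3,3} = 0.4998663 + (0.4998663 − 0.4998925)/63 = 0.4998659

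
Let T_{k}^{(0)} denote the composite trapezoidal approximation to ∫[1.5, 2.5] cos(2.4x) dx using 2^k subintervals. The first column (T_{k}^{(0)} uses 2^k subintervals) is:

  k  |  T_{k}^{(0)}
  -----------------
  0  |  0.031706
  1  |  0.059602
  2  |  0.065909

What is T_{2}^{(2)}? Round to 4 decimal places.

T_{1}^{(1)} = (4·0.059602 − 0.031706) / 3 = 0.068901
T_{2}^{(1)} = 0.065909 + (0.065909 − 0.059602)/3 = 0.068011
T_{2}^{(2)} = (16·0.068011 − 0.068901) / 15 = 0.067952

0.0680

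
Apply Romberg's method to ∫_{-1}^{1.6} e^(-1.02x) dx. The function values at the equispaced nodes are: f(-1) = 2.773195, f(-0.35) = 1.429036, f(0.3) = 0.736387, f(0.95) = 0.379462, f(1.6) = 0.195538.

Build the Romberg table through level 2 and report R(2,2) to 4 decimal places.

2.5275

R(0,0) (trapezoid, 1 panel, h=2.6000): 3.859353
R(1,0) (trapezoid, 2 panels, h=1.3000): 2.886980
R(2,0) (trapezoid, 4 panels, h=0.6500): 2.619013
R(1,1) = 2.886980 + (2.886980 − 3.859353)/3 = 2.562856
R(2,1) = 2.619013 + (2.619013 − 2.886980)/3 = 2.529691
R(2,2) = 2.529691 + (2.529691 − 2.562856)/15 = 2.527480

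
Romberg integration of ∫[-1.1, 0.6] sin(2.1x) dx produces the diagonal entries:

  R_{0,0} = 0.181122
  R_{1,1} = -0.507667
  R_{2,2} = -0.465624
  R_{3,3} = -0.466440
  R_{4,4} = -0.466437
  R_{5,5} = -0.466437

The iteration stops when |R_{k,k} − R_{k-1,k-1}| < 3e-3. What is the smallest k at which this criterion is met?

|R_{1,1} − R_{0,0}| = 0.688789 ≥ 3e-3
|R_{2,2} − R_{1,1}| = 0.042043 ≥ 3e-3
|R_{3,3} − R_{2,2}| = 0.000816 < 3e-3

k = 3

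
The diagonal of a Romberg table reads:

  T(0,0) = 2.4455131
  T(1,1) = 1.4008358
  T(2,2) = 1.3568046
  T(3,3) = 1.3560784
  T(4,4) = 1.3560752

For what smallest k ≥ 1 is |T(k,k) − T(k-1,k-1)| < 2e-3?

k = 3

|T(1,1) − T(0,0)| = 1.0446773 ≥ 2e-3
|T(2,2) − T(1,1)| = 0.0440312 ≥ 2e-3
|T(3,3) − T(2,2)| = 0.0007262 < 2e-3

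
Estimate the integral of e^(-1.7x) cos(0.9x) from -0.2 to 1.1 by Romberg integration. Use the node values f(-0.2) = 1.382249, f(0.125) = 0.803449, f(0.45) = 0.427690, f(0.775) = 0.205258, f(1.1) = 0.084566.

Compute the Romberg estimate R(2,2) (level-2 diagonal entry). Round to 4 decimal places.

0.6887

R(0,0) (trapezoid, 1 panel, h=1.3000): 0.953430
R(1,0) (trapezoid, 2 panels, h=0.6500): 0.754713
R(2,0) (trapezoid, 4 panels, h=0.3250): 0.705186
R(1,1) = 0.754713 + (0.754713 − 0.953430)/3 = 0.688474
R(2,1) = 0.705186 + (0.705186 − 0.754713)/3 = 0.688677
R(2,2) = 0.688677 + (0.688677 − 0.688474)/15 = 0.688691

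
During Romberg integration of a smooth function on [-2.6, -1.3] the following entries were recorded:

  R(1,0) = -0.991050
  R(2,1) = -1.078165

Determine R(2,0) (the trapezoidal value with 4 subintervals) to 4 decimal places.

From R(2,1) = (4·R(2,0) − R(1,0))/3, solve for R(2,0):
4·R(2,0) = 3·(-1.078165) + (-0.991050) = -4.225545
R(2,0) = -1.056386

-1.0564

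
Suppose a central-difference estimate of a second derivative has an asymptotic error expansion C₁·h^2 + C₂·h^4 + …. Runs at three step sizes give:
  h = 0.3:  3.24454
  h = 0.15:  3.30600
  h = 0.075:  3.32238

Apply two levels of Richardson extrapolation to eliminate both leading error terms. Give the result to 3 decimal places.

3.328

First eliminate the h^2 term (factor 2^2 = 4):
  B₁ = (4·3.30600 − 3.24454)/3 = 3.32649
  B₂ = (4·3.32238 − 3.30600)/3 = 3.32784
Then eliminate the h^4 term (factor 2^4 = 16):
  (16·3.32784 − 3.32649)/15 = 3.32793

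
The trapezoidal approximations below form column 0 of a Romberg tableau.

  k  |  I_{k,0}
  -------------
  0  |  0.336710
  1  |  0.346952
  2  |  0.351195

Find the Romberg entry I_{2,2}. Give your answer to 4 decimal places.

0.3528

Richardson extrapolation on the trapezoidal column (denominator 4−1=3):
I_{1,1} = 0.346952 + (0.346952 − 0.336710)/3 = 0.350366
I_{2,1} = (4·0.351195 − 0.346952) / 3 = 0.352609
I_{2,2} = 0.352609 + (0.352609 − 0.350366)/15 = 0.352759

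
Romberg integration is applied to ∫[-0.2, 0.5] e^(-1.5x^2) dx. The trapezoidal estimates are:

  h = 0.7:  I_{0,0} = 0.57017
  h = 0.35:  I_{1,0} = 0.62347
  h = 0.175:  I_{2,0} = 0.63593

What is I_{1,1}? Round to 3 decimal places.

0.641

Richardson extrapolation on the trapezoidal column (denominator 4−1=3):
I_{1,1} = 0.62347 + (0.62347 − 0.57017)/3 = 0.64124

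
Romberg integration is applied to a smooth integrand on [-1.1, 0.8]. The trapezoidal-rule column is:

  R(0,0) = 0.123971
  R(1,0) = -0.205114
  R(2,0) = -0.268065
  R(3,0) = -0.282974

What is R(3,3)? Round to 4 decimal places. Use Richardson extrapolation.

R(1,1) = (4·(-0.205114) − 0.123971) / 3 = -0.314809
R(2,1) = (4·(-0.268065) − (-0.205114)) / 3 = -0.289049
R(3,1) = -0.282974 + (-0.282974 − (-0.268065))/3 = -0.287944
R(2,2) = (16·(-0.289049) − (-0.314809)) / 15 = -0.287332
R(3,2) = (16·(-0.287944) − (-0.289049)) / 15 = -0.287870
R(3,3) = -0.287870 + (-0.287870 − (-0.287332))/63 = -0.287879

-0.2879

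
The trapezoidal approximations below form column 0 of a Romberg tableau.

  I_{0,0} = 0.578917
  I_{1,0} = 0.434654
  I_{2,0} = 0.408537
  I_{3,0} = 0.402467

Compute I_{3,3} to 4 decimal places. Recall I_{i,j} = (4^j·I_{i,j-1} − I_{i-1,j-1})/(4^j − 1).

0.4005

Richardson extrapolation on the trapezoidal column (denominator 4−1=3):
I_{1,1} = 0.434654 + (0.434654 − 0.578917)/3 = 0.386566
I_{2,1} = 0.408537 + (0.408537 − 0.434654)/3 = 0.399831
I_{3,1} = (4·0.402467 − 0.408537) / 3 = 0.400444
I_{2,2} = (16·0.399831 − 0.386566) / 15 = 0.400715
I_{3,2} = (16·0.400444 − 0.399831) / 15 = 0.400485
I_{3,3} = (64·0.400485 − 0.400715) / 63 = 0.400481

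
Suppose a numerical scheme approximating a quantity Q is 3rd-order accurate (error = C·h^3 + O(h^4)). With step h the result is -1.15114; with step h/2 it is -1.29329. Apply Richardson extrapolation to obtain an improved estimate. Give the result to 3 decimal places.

-1.314

The leading error scales as h^3; refining by a factor of 2 reduces it by 2^3 = 8.
Extrapolated value = (8·A(h/2) − A(h)) / (8 − 1)
= (8·(-1.29329) − (-1.15114)) / 7
= -9.19518 / 7 = -1.31360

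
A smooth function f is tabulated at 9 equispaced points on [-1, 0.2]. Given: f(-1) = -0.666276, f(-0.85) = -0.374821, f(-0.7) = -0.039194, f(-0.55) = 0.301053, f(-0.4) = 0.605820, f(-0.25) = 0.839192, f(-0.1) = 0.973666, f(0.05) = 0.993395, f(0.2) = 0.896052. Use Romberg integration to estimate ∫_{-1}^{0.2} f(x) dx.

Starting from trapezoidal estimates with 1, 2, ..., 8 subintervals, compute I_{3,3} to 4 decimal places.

I_{0,0} (trapezoid, 1 panel, h=1.2000): 0.137866
I_{1,0} (trapezoid, 2 panels, h=0.6000): 0.432425
I_{2,0} (trapezoid, 4 panels, h=0.3000): 0.496554
I_{3,0} (trapezoid, 8 panels, h=0.1500): 0.512100
I_{1,1} = 0.432425 + (0.432425 − 0.137866)/3 = 0.530611
I_{2,1} = 0.496554 + (0.496554 − 0.432425)/3 = 0.517930
I_{3,1} = 0.512100 + (0.512100 − 0.496554)/3 = 0.517282
I_{2,2} = 0.517930 + (0.517930 − 0.530611)/15 = 0.517085
I_{3,2} = 0.517282 + (0.517282 − 0.517930)/15 = 0.517239
I_{3,3} = 0.517239 + (0.517239 − 0.517085)/63 = 0.517241

0.5172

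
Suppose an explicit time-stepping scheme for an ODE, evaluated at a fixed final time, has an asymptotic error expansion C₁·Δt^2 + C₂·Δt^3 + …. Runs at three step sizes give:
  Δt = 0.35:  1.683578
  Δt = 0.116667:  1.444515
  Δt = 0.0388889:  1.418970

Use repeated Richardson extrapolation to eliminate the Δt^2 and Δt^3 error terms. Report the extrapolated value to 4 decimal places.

1.4158

First eliminate the Δt^2 term (factor 3^2 = 9):
  B₁ = (9·1.444515 − 1.683578)/8 = 1.414632
  B₂ = (9·1.418970 − 1.444515)/8 = 1.415777
Then eliminate the Δt^3 term (factor 3^3 = 27):
  (27·1.415777 − 1.414632)/26 = 1.415821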